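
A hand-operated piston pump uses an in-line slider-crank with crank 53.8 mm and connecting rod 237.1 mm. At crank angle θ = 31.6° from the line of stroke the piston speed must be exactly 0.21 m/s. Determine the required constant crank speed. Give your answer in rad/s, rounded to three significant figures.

For an in-line slider-crank, |v_piston| = rω|sinθ|·[1 + r cosθ/√(L² − r² sin²θ)].
With r = 0.0538 m, L = 0.2371 m, θ = 31.6°: the bracketed kinematic factor |dx/dθ| = 0.033678 m.
ω = v/|dx/dθ| = 0.21/0.033678 = 6.2356 rad/s.

6.24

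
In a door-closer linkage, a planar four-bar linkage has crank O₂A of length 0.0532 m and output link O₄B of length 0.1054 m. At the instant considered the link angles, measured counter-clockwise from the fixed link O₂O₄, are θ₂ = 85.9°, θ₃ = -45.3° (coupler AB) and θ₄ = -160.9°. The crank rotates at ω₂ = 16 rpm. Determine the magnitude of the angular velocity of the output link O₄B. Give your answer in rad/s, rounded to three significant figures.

0.706

ω₂ = 1.676 rad/s (from 16 rpm).
Differentiating the loop-closure r₂e^{iθ₂}+r₃e^{iθ₃}=r₁+r₄e^{iθ₄} gives r₂ω₂e^{iθ₂}+r₃ω₃e^{iθ₃}=r₄ω₄e^{iθ₄}.
Eliminating the other unknown: ω₄ = r₂ω₂ sin(θ₂−θ₃) / [r₄ sin(θ₄−θ₃)].
Numerator sine = +0.75241; denominator sine = -0.90183.
Result = 0.0532·1.676·(+0.75241) / (0.1054·(-0.90183)) = -0.70559 rad/s; magnitude 0.70559 rad/s.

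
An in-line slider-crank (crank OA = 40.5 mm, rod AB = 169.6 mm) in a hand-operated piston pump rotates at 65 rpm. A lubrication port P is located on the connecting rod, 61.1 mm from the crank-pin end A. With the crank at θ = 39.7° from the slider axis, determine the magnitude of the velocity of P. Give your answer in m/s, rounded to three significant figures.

0.232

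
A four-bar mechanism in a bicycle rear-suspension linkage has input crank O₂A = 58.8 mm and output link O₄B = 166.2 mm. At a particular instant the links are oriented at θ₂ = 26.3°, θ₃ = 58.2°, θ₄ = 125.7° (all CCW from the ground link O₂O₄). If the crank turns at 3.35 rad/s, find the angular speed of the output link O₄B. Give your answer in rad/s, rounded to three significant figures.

0.678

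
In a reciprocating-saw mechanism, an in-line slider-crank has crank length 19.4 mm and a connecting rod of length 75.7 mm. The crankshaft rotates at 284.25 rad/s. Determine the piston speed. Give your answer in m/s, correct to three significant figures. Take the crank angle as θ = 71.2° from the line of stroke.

ω = 284.2 rad/s
For an in-line slider-crank, x = r cosθ + √(L² − r² sin²θ), so v = −rω sinθ·[1 + r cosθ/√(L² − r² sin²θ)].
With r = 0.0194 m, L = 0.0757 m, θ = 71.2°: √(L² − r² sin²θ) = 0.073439 m.
v = −0.0194·284.2·0.94665·[1 + 0.0194·0.32227/0.073439] = -5.6647 m/s.
|v| = 5.6647 m/s.

5.66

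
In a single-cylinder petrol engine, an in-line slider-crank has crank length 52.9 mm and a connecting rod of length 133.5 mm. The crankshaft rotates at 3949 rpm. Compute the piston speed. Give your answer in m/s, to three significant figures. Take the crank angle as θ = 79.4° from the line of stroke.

23.2

ω = 2π·3949/60 = 413.5 rad/s
For an in-line slider-crank, x = r cosθ + √(L² − r² sin²θ), so v = −rω sinθ·[1 + r cosθ/√(L² − r² sin²θ)].
With r = 0.0529 m, L = 0.1335 m, θ = 79.4°: √(L² − r² sin²θ) = 0.12296 m.
v = −0.0529·413.5·0.98294·[1 + 0.0529·0.18395/0.12296] = -23.205 m/s.
|v| = 23.205 m/s.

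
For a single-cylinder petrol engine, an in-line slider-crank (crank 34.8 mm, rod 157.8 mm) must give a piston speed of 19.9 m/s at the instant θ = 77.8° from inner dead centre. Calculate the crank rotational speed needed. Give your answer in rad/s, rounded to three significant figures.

For an in-line slider-crank, |v_piston| = rω|sinθ|·[1 + r cosθ/√(L² − r² sin²θ)].
With r = 0.0348 m, L = 0.1578 m, θ = 77.8°: the bracketed kinematic factor |dx/dθ| = 0.035637 m.
ω = v/|dx/dθ| = 19.9/0.035637 = 558.4 rad/s.

558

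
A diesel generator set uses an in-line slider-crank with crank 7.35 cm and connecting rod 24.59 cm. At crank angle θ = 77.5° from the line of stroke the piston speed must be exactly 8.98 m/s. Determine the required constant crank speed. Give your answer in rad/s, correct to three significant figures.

117

For an in-line slider-crank, |v_piston| = rω|sinθ|·[1 + r cosθ/√(L² − r² sin²θ)].
With r = 0.0735 m, L = 0.2459 m, θ = 77.5°: the bracketed kinematic factor |dx/dθ| = 0.076611 m.
ω = v/|dx/dθ| = 8.98/0.076611 = 117.22 rad/s.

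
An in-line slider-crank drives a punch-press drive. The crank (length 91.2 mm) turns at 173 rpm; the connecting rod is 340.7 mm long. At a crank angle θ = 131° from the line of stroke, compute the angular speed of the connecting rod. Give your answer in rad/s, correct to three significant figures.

3.25

ω = 18.12 rad/s (converted from 173 rpm).
The rod makes angle φ with the slider axis where L sinφ = r sinθ; differentiating, L cosφ·φ̇ = r ω cosθ.
L cosφ = √(L² − r² sin²θ) = 0.33367 m.
|ω_rod| = r ω |cosθ| / √(L² − r² sin²θ) = 0.0912·18.12·0.65606/0.33367 = 3.2485 rad/s.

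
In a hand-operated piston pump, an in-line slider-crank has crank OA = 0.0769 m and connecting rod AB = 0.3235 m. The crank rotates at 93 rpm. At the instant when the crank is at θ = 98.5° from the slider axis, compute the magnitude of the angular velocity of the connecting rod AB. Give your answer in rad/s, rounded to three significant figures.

0.352

ω = 9.739 rad/s (converted from 93 rpm).
The rod makes angle φ with the slider axis where L sinφ = r sinθ; differentiating, L cosφ·φ̇ = r ω cosθ.
L cosφ = √(L² − r² sin²θ) = 0.31443 m.
|ω_rod| = r ω |cosθ| / √(L² − r² sin²θ) = 0.0769·9.739·0.14781/0.31443 = 0.35206 rad/s.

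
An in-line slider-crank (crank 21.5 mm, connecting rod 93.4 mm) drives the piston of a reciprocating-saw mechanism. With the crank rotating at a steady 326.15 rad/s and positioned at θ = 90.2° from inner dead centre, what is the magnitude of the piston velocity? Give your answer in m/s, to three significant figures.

7.01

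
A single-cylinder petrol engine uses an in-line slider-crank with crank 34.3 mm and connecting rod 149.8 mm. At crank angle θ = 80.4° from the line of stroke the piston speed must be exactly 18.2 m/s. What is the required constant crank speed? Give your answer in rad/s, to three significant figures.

For an in-line slider-crank, |v_piston| = rω|sinθ|·[1 + r cosθ/√(L² − r² sin²θ)].
With r = 0.0343 m, L = 0.1498 m, θ = 80.4°: the bracketed kinematic factor |dx/dθ| = 0.035145 m.
ω = v/|dx/dθ| = 18.2/0.035145 = 517.85 rad/s.

518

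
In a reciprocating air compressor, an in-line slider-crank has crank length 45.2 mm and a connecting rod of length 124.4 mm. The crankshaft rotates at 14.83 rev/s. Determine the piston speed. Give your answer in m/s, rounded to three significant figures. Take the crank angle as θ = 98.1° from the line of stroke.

3.94

ω = 2π·14.8 = 93.18 rad/s
For an in-line slider-crank, x = r cosθ + √(L² − r² sin²θ), so v = −rω sinθ·[1 + r cosθ/√(L² − r² sin²θ)].
With r = 0.0452 m, L = 0.1244 m, θ = 98.1°: √(L² − r² sin²θ) = 0.11607 m.
v = −0.0452·93.18·0.99002·[1 + 0.0452·-0.14090/0.11607] = -3.9409 m/s.
|v| = 3.9409 m/s.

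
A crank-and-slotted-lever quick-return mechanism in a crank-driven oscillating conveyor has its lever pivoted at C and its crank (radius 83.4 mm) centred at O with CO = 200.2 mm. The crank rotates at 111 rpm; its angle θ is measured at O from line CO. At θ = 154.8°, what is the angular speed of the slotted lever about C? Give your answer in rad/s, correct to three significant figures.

5.63

ω = 11.62 rad/s (from 111 rpm).
Crank pin A relative to C: A = (d + r cosθ, r sinθ); lever angle φ = atan2(r sinθ, d + r cosθ).
Differentiating tanφ: φ̇ = rω(d cosθ + r)/(d² + r² + 2dr cosθ).
d² + r² + 2dr cosθ = |CA|² = 0.0168204 m²;  d cosθ + r = -0.097746 m.
|ω_lever| = |0.0834·11.62·-0.097746| / 0.0168204 = 5.6336 rad/s.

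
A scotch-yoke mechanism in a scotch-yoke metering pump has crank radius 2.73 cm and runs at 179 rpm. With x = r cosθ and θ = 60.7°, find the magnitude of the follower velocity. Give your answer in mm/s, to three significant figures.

446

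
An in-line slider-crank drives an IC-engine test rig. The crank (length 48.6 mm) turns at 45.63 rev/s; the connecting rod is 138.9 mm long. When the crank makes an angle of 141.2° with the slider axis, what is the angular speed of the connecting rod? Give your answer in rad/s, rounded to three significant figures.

ω = 286.7 rad/s (converted from 45.63 rev/s).
The rod makes angle φ with the slider axis where L sinφ = r sinθ; differentiating, L cosφ·φ̇ = r ω cosθ.
L cosφ = √(L² − r² sin²θ) = 0.13552 m.
|ω_rod| = r ω |cosθ| / √(L² − r² sin²θ) = 0.0486·286.7·0.77934/0.13552 = 80.129 rad/s.

80.1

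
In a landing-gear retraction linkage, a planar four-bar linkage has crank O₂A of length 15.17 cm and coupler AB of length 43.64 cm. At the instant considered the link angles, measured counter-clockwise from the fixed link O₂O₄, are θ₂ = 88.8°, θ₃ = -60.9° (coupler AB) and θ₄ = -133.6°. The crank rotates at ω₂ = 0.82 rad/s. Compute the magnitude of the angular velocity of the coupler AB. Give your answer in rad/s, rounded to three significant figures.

ω₂ = 0.82 rad/s
Differentiating the loop-closure r₂e^{iθ₂}+r₃e^{iθ₃}=r₁+r₄e^{iθ₄} gives r₂ω₂e^{iθ₂}+r₃ω₃e^{iθ₃}=r₄ω₄e^{iθ₄}.
Eliminating the other unknown: ω₃ = r₂ω₂ sin(θ₄−θ₂) / [r₃ sin(θ₃−θ₄)].
Numerator sine = +0.67430; denominator sine = +0.95476.
Result = 0.1517·0.82·(+0.67430) / (0.4364·(+0.95476)) = +0.20131 rad/s; magnitude 0.20131 rad/s.

0.201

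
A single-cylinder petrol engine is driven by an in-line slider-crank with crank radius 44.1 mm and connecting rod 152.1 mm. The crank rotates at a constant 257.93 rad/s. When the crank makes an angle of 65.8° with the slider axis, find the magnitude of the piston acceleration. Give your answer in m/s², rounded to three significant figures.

628

ω = 257.9 rad/s
x(θ) = r cosθ + √(L² − r² sin²θ); with ω constant, a = ω²·d²x/dθ².
d²x/dθ² = −r cosθ − r²(cos2θ)/√u − r⁴ sin²2θ/(4u^{3/2}),  u = L² − r² sin²θ = 0.0215164 m².
Substituting r = 0.0441 m, L = 0.1521 m, θ = 65.8°: d²x/dθ² = -0.0094425 m.
a = ω²·d²x/dθ² = (257.9)²·(-0.0094425) = -628.19 m/s²;  |a| = 628.19 m/s².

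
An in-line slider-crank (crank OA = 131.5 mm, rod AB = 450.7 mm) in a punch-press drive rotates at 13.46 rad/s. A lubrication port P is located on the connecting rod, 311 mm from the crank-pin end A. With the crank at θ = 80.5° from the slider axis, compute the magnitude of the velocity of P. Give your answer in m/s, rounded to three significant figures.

1.81

ω = 13.46 rad/s.  Crank-pin speed |V_A| = rω = 1.77 m/s, perpendicular to OA.
Rod angle: sinφ = −(r/L) sinθ ⇒ φ = -16.724°; ω_rod = −rω cosθ/√(L²−r²sin²θ) = -0.6768 rad/s.
V_P = V_A + ω_rod × AP, with AP = 0.311 m along the rod.
Components: V_Px = −rω sinθ − a·ω_rod·sinφ = -1.8063 m/s;  V_Py = rω cosθ + a·ω_rod·cosφ = +0.09055 m/s.
|V_P| = √(V_Px² + V_Py²) = 1.8086 m/s.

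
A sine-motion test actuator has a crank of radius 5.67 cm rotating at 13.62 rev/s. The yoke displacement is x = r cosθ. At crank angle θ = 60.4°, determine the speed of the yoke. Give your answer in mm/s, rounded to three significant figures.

4220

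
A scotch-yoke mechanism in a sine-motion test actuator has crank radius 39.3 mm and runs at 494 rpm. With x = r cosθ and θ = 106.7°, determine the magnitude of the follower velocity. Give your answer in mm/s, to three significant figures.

ω = 51.73 rad/s (from 494 rpm).
x = r cosθ ⇒ ẋ = −rω sinθ.
|v| = rω|sinθ| = 0.0393·51.73·|sin 106.7°| = 1.9473 m/s = 1947.3 mm/s.

1950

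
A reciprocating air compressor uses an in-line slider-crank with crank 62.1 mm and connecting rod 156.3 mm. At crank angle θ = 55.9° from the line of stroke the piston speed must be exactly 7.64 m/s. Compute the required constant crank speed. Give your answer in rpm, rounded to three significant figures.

1150

For an in-line slider-crank, |v_piston| = rω|sinθ|·[1 + r cosθ/√(L² − r² sin²θ)].
With r = 0.0621 m, L = 0.1563 m, θ = 55.9°: the bracketed kinematic factor |dx/dθ| = 0.063552 m.
ω = v/|dx/dθ| = 7.64/0.063552 = 120.22 rad/s.
N = 60ω/(2π) = 1148 rpm.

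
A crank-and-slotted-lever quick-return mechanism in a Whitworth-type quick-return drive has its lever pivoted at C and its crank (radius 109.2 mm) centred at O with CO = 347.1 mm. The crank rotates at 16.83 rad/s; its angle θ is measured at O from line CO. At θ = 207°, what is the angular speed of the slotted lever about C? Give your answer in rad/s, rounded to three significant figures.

5.67

ω = 16.83 rad/s
Crank pin A relative to C: A = (d + r cosθ, r sinθ); lever angle φ = atan2(r sinθ, d + r cosθ).
Differentiating tanφ: φ̇ = rω(d cosθ + r)/(d² + r² + 2dr cosθ).
d² + r² + 2dr cosθ = |CA|² = 0.0648588 m²;  d cosθ + r = -0.20007 m.
|ω_lever| = |0.1092·16.83·-0.20007| / 0.0648588 = 5.6691 rad/s.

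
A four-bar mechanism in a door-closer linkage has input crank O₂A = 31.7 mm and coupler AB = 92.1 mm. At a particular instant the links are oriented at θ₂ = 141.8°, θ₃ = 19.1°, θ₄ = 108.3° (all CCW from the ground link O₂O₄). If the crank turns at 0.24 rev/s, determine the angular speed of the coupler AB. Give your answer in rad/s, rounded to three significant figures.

0.286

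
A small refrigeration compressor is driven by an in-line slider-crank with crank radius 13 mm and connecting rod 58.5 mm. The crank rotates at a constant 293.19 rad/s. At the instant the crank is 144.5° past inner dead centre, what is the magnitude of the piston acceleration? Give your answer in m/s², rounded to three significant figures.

ω = 293.2 rad/s
x(θ) = r cosθ + √(L² − r² sin²θ); with ω constant, a = ω²·d²x/dθ².
d²x/dθ² = −r cosθ − r²(cos2θ)/√u − r⁴ sin²2θ/(4u^{3/2}),  u = L² − r² sin²θ = 0.00336526 m².
Substituting r = 0.013 m, L = 0.0585 m, θ = 144.5°: d²x/dθ² = +0.0096023 m.
a = ω²·d²x/dθ² = (293.2)²·(+0.0096023) = +825.42 m/s²;  |a| = 825.42 m/s².

825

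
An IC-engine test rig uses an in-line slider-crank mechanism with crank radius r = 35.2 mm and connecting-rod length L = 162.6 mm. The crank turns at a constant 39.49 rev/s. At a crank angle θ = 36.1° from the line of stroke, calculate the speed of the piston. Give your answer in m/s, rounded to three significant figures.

ω = 2π·39.5 = 248.1 rad/s
For an in-line slider-crank, x = r cosθ + √(L² − r² sin²θ), so v = −rω sinθ·[1 + r cosθ/√(L² − r² sin²θ)].
With r = 0.0352 m, L = 0.1626 m, θ = 36.1°: √(L² − r² sin²θ) = 0.16127 m.
v = −0.0352·248.1·0.58920·[1 + 0.0352·0.80799/0.16127] = -6.0535 m/s.
|v| = 6.0535 m/s.

6.05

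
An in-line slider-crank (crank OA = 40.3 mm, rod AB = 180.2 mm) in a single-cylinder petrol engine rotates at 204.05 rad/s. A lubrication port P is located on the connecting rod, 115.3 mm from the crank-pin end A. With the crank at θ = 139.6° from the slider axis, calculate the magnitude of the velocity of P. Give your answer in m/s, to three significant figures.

5.25

ω = 204.1 rad/s.  Crank-pin speed |V_A| = rω = 8.2232 m/s, perpendicular to OA.
Rod angle: sinφ = −(r/L) sinθ ⇒ φ = -8.334°; ω_rod = −rω cosθ/√(L²−r²sin²θ) = +35.123 rad/s.
V_P = V_A + ω_rod × AP, with AP = 0.1153 m along the rod.
Components: V_Px = −rω sinθ − a·ω_rod·sinφ = -4.7426 m/s;  V_Py = rω cosθ + a·ω_rod·cosφ = -2.2554 m/s.
|V_P| = √(V_Px² + V_Py²) = 5.2516 m/s.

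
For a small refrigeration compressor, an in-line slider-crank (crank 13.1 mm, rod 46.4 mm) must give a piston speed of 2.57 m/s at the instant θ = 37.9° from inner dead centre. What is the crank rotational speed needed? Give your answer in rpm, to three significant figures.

2490

For an in-line slider-crank, |v_piston| = rω|sinθ|·[1 + r cosθ/√(L² − r² sin²θ)].
With r = 0.0131 m, L = 0.0464 m, θ = 37.9°: the bracketed kinematic factor |dx/dθ| = 0.0098675 m.
ω = v/|dx/dθ| = 2.57/0.0098675 = 260.45 rad/s.
N = 60ω/(2π) = 2487.1 rpm.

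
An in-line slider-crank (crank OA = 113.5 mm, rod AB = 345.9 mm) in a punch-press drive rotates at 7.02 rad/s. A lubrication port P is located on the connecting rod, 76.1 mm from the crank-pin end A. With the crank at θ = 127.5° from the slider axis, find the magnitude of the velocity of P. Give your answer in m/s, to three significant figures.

0.712

ω = 7.02 rad/s.  Crank-pin speed |V_A| = rω = 0.79677 m/s, perpendicular to OA.
Rod angle: sinφ = −(r/L) sinθ ⇒ φ = -15.089°; ω_rod = −rω cosθ/√(L²−r²sin²θ) = +1.4523 rad/s.
V_P = V_A + ω_rod × AP, with AP = 0.0761 m along the rod.
Components: V_Px = −rω sinθ − a·ω_rod·sinφ = -0.60335 m/s;  V_Py = rω cosθ + a·ω_rod·cosφ = -0.37833 m/s.
|V_P| = √(V_Px² + V_Py²) = 0.71215 m/s.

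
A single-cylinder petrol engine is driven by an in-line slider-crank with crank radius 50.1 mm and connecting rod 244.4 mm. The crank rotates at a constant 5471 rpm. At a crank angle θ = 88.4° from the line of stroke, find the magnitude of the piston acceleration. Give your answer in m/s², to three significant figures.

ω = 2π·5471/60 = 572.9 rad/s
x(θ) = r cosθ + √(L² − r² sin²θ); with ω constant, a = ω²·d²x/dθ².
d²x/dθ² = −r cosθ − r²(cos2θ)/√u − r⁴ sin²2θ/(4u^{3/2}),  u = L² − r² sin²θ = 0.0572233 m².
Substituting r = 0.0501 m, L = 0.2444 m, θ = 88.4°: d²x/dθ² = +0.0090771 m.
a = ω²·d²x/dθ² = (572.9)²·(+0.0090771) = +2979.5 m/s²;  |a| = 2979.5 m/s².

2980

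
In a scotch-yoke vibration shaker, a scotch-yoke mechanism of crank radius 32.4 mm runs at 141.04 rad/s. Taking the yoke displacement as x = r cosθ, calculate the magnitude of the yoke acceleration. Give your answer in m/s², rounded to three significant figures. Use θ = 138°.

479

ω = 141 rad/s
x = r cosθ ⇒ ẍ = −rω² cosθ (ω constant).
|a| = rω²|cosθ| = 0.0324·(141)²·|cos 138°| = 478.96 m/s².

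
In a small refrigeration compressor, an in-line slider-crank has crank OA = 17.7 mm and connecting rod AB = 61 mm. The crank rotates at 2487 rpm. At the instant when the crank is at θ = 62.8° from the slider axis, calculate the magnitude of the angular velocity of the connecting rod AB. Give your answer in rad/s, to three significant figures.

35.8

ω = 260.4 rad/s (converted from 2487 rpm).
The rod makes angle φ with the slider axis where L sinφ = r sinθ; differentiating, L cosφ·φ̇ = r ω cosθ.
L cosφ = √(L² − r² sin²θ) = 0.058934 m.
|ω_rod| = r ω |cosθ| / √(L² − r² sin²θ) = 0.0177·260.4·0.45710/0.058934 = 35.754 rad/s.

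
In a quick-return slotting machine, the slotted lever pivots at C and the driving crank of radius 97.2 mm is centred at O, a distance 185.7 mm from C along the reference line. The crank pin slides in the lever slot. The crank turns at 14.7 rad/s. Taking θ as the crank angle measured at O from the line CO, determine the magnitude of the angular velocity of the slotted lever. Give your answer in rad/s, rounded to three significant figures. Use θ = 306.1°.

ω = 14.7 rad/s
Crank pin A relative to C: A = (d + r cosθ, r sinθ); lever angle φ = atan2(r sinθ, d + r cosθ).
Differentiating tanφ: φ̇ = rω(d cosθ + r)/(d² + r² + 2dr cosθ).
d² + r² + 2dr cosθ = |CA|² = 0.0652024 m²;  d cosθ + r = +0.20661 m.
|ω_lever| = |0.0972·14.7·+0.20661| / 0.0652024 = 4.5277 rad/s.

4.53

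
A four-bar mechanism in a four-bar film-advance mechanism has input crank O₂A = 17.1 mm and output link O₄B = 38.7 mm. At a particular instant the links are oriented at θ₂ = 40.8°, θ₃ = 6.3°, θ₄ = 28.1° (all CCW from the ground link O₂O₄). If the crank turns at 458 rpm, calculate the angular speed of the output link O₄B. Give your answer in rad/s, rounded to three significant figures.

32.3

ω₂ = 47.96 rad/s (from 458 rpm).
Differentiating the loop-closure r₂e^{iθ₂}+r₃e^{iθ₃}=r₁+r₄e^{iθ₄} gives r₂ω₂e^{iθ₂}+r₃ω₃e^{iθ₃}=r₄ω₄e^{iθ₄}.
Eliminating the other unknown: ω₄ = r₂ω₂ sin(θ₂−θ₃) / [r₄ sin(θ₄−θ₃)].
Numerator sine = +0.56641; denominator sine = +0.37137.
Result = 0.0171·47.96·(+0.56641) / (0.0387·(+0.37137)) = +32.322 rad/s; magnitude 32.322 rad/s.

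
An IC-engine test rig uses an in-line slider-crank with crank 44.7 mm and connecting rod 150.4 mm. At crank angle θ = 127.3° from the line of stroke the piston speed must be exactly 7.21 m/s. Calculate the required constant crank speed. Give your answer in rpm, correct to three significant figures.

For an in-line slider-crank, |v_piston| = rω|sinθ|·[1 + r cosθ/√(L² − r² sin²θ)].
With r = 0.0447 m, L = 0.1504 m, θ = 127.3°: the bracketed kinematic factor |dx/dθ| = 0.028967 m.
ω = v/|dx/dθ| = 7.21/0.028967 = 248.91 rad/s.
N = 60ω/(2π) = 2376.9 rpm.

2380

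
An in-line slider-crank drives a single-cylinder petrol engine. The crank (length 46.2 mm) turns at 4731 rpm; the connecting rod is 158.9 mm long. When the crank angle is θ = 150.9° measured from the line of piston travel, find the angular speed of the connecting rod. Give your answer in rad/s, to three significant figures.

127

ω = 495.4 rad/s (converted from 4731 rpm).
The rod makes angle φ with the slider axis where L sinφ = r sinθ; differentiating, L cosφ·φ̇ = r ω cosθ.
L cosφ = √(L² − r² sin²θ) = 0.1573 m.
|ω_rod| = r ω |cosθ| / √(L² − r² sin²θ) = 0.0462·495.4·0.87377/0.1573 = 127.14 rad/s.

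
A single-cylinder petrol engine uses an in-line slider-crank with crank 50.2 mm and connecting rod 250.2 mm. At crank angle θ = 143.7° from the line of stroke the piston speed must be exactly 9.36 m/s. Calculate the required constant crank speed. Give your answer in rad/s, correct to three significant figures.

376

For an in-line slider-crank, |v_piston| = rω|sinθ|·[1 + r cosθ/√(L² − r² sin²θ)].
With r = 0.0502 m, L = 0.2502 m, θ = 143.7°: the bracketed kinematic factor |dx/dθ| = 0.024879 m.
ω = v/|dx/dθ| = 9.36/0.024879 = 376.22 rad/s.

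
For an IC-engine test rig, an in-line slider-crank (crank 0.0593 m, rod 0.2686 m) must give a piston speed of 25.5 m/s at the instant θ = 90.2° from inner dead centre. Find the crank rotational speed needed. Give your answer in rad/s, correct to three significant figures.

430

For an in-line slider-crank, |v_piston| = rω|sinθ|·[1 + r cosθ/√(L² − r² sin²θ)].
With r = 0.0593 m, L = 0.2686 m, θ = 90.2°: the bracketed kinematic factor |dx/dθ| = 0.059253 m.
ω = v/|dx/dθ| = 25.5/0.059253 = 430.36 rad/s.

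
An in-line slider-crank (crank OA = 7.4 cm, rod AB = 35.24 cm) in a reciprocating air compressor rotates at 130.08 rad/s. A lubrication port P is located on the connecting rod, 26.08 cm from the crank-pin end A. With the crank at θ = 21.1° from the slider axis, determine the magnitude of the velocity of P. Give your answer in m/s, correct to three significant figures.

ω = 130.1 rad/s.  Crank-pin speed |V_A| = rω = 9.6259 m/s, perpendicular to OA.
Rod angle: sinφ = −(r/L) sinθ ⇒ φ = -4.335°; ω_rod = −rω cosθ/√(L²−r²sin²θ) = -25.557 rad/s.
V_P = V_A + ω_rod × AP, with AP = 0.2608 m along the rod.
Components: V_Px = −rω sinθ − a·ω_rod·sinφ = -3.9692 m/s;  V_Py = rω cosθ + a·ω_rod·cosφ = +2.3343 m/s.
|V_P| = √(V_Px² + V_Py²) = 4.6047 m/s.

4.60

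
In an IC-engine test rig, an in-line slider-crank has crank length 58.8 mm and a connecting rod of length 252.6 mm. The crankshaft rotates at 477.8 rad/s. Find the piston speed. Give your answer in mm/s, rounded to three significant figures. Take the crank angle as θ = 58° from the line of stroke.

ω = 477.8 rad/s
For an in-line slider-crank, x = r cosθ + √(L² − r² sin²θ), so v = −rω sinθ·[1 + r cosθ/√(L² − r² sin²θ)].
With r = 0.0588 m, L = 0.2526 m, θ = 58°: √(L² − r² sin²θ) = 0.24763 m.
v = −0.0588·477.8·0.84805·[1 + 0.0588·0.52992/0.24763] = -26.824 m/s.
|v| = 26.824 m/s = 26824 mm/s.

26800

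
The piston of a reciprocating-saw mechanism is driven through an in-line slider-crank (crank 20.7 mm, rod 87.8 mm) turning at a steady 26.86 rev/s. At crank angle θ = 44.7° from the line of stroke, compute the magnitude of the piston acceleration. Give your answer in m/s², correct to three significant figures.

ω = 2π·26.9 = 168.8 rad/s
x(θ) = r cosθ + √(L² − r² sin²θ); with ω constant, a = ω²·d²x/dθ².
d²x/dθ² = −r cosθ − r²(cos2θ)/√u − r⁴ sin²2θ/(4u^{3/2}),  u = L² − r² sin²θ = 0.00749684 m².
Substituting r = 0.0207 m, L = 0.0878 m, θ = 44.7°: d²x/dθ² = -0.014836 m.
a = ω²·d²x/dθ² = (168.8)²·(-0.014836) = -422.56 m/s²;  |a| = 422.56 m/s².

423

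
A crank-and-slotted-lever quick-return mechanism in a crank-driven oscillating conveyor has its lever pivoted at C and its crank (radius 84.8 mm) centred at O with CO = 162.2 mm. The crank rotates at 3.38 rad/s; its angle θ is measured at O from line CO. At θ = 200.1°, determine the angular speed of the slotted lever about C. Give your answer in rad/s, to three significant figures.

2.52

ω = 3.38 rad/s
Crank pin A relative to C: A = (d + r cosθ, r sinθ); lever angle φ = atan2(r sinθ, d + r cosθ).
Differentiating tanφ: φ̇ = rω(d cosθ + r)/(d² + r² + 2dr cosθ).
d² + r² + 2dr cosθ = |CA|² = 0.00766622 m²;  d cosθ + r = -0.067521 m.
|ω_lever| = |0.0848·3.38·-0.067521| / 0.00766622 = 2.5245 rad/s.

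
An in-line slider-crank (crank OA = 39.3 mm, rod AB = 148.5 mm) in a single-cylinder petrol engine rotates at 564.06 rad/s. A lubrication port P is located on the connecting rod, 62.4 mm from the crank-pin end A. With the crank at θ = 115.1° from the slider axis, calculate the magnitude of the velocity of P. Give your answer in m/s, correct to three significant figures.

ω = 564.1 rad/s.  Crank-pin speed |V_A| = rω = 22.168 m/s, perpendicular to OA.
Rod angle: sinφ = −(r/L) sinθ ⇒ φ = -13.866°; ω_rod = −rω cosθ/√(L²−r²sin²θ) = +65.224 rad/s.
V_P = V_A + ω_rod × AP, with AP = 0.0624 m along the rod.
Components: V_Px = −rω sinθ − a·ω_rod·sinφ = -19.099 m/s;  V_Py = rω cosθ + a·ω_rod·cosφ = -5.4521 m/s.
|V_P| = √(V_Px² + V_Py²) = 19.862 m/s.

19.9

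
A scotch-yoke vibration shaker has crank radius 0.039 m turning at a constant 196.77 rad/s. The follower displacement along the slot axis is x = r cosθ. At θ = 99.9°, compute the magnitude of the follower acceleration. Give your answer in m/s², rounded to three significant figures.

ω = 196.8 rad/s
x = r cosθ ⇒ ẍ = −rω² cosθ (ω constant).
|a| = rω²|cosθ| = 0.039·(196.8)²·|cos 99.9°| = 259.62 m/s².

260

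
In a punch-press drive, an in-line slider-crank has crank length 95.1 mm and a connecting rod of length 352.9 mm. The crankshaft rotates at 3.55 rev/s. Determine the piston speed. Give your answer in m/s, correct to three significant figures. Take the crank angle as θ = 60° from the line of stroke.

2.09

ω = 2π·3.55 = 22.31 rad/s
For an in-line slider-crank, x = r cosθ + √(L² − r² sin²θ), so v = −rω sinθ·[1 + r cosθ/√(L² − r² sin²θ)].
With r = 0.0951 m, L = 0.3529 m, θ = 60°: √(L² − r² sin²θ) = 0.34316 m.
v = −0.0951·22.31·0.86603·[1 + 0.0951·0.50000/0.34316] = -2.0916 m/s.
|v| = 2.0916 m/s.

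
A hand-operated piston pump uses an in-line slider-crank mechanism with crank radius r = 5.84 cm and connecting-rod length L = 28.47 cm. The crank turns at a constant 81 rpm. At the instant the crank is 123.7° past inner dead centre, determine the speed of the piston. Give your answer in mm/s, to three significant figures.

365

ω = 2π·81/60 = 8.482 rad/s
For an in-line slider-crank, x = r cosθ + √(L² − r² sin²θ), so v = −rω sinθ·[1 + r cosθ/√(L² − r² sin²θ)].
With r = 0.0584 m, L = 0.2847 m, θ = 123.7°: √(L² − r² sin²θ) = 0.28052 m.
v = −0.0584·8.482·0.83195·[1 + 0.0584·-0.55484/0.28052] = -0.36452 m/s.
|v| = 0.36452 m/s = 364.52 mm/s.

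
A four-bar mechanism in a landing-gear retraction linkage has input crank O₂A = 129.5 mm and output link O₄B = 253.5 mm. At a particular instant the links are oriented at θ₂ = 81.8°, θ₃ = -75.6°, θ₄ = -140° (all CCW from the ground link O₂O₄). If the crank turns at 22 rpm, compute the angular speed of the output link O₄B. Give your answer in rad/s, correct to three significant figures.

0.502

ω₂ = 2.304 rad/s (from 22 rpm).
Differentiating the loop-closure r₂e^{iθ₂}+r₃e^{iθ₃}=r₁+r₄e^{iθ₄} gives r₂ω₂e^{iθ₂}+r₃ω₃e^{iθ₃}=r₄ω₄e^{iθ₄}.
Eliminating the other unknown: ω₄ = r₂ω₂ sin(θ₂−θ₃) / [r₄ sin(θ₄−θ₃)].
Numerator sine = +0.38430; denominator sine = -0.90183.
Result = 0.1295·2.304·(+0.38430) / (0.2535·(-0.90183)) = -0.50151 rad/s; magnitude 0.50151 rad/s.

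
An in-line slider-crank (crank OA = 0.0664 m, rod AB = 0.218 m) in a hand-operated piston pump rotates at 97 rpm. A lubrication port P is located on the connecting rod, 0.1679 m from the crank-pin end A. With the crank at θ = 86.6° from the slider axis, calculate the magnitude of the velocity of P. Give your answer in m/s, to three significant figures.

ω = 10.16 rad/s.  Crank-pin speed |V_A| = rω = 0.67448 m/s, perpendicular to OA.
Rod angle: sinφ = −(r/L) sinθ ⇒ φ = -17.701°; ω_rod = −rω cosθ/√(L²−r²sin²θ) = -0.19261 rad/s.
V_P = V_A + ω_rod × AP, with AP = 0.1679 m along the rod.
Components: V_Px = −rω sinθ − a·ω_rod·sinφ = -0.68312 m/s;  V_Py = rω cosθ + a·ω_rod·cosφ = +0.0091929 m/s.
|V_P| = √(V_Px² + V_Py²) = 0.68319 m/s.

0.683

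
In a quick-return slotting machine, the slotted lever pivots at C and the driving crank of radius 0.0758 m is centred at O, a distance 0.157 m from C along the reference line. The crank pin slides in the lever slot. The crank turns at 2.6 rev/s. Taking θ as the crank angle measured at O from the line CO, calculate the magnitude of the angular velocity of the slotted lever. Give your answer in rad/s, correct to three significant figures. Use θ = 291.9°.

4.24

ω = 16.34 rad/s (from 2.6 rev/s).
Crank pin A relative to C: A = (d + r cosθ, r sinθ); lever angle φ = atan2(r sinθ, d + r cosθ).
Differentiating tanφ: φ̇ = rω(d cosθ + r)/(d² + r² + 2dr cosθ).
d² + r² + 2dr cosθ = |CA|² = 0.0392722 m²;  d cosθ + r = +0.13436 m.
|ω_lever| = |0.0758·16.34·+0.13436| / 0.0392722 = 4.2365 rad/s.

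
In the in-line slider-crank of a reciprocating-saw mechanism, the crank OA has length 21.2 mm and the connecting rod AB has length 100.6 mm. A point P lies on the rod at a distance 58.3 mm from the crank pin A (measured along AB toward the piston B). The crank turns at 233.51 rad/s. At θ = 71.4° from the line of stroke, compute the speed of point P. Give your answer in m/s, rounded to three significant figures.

4.92

ω = 233.5 rad/s.  Crank-pin speed |V_A| = rω = 4.9504 m/s, perpendicular to OA.
Rod angle: sinφ = −(r/L) sinθ ⇒ φ = -11.521°; ω_rod = −rω cosθ/√(L²−r²sin²θ) = -16.018 rad/s.
V_P = V_A + ω_rod × AP, with AP = 0.0583 m along the rod.
Components: V_Px = −rω sinθ − a·ω_rod·sinφ = -4.8784 m/s;  V_Py = rω cosθ + a·ω_rod·cosφ = +0.66392 m/s.
|V_P| = √(V_Px² + V_Py²) = 4.9233 m/s.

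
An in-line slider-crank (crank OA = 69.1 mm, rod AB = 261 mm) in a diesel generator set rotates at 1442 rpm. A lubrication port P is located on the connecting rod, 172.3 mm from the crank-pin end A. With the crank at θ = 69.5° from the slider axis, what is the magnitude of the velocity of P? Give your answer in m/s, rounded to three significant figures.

ω = 151 rad/s.  Crank-pin speed |V_A| = rω = 10.435 m/s, perpendicular to OA.
Rod angle: sinφ = −(r/L) sinθ ⇒ φ = -14.358°; ω_rod = −rω cosθ/√(L²−r²sin²θ) = -14.452 rad/s.
V_P = V_A + ω_rod × AP, with AP = 0.1723 m along the rod.
Components: V_Px = −rω sinθ − a·ω_rod·sinφ = -10.391 m/s;  V_Py = rω cosθ + a·ω_rod·cosφ = +1.2419 m/s.
|V_P| = √(V_Px² + V_Py²) = 10.465 m/s.

10.5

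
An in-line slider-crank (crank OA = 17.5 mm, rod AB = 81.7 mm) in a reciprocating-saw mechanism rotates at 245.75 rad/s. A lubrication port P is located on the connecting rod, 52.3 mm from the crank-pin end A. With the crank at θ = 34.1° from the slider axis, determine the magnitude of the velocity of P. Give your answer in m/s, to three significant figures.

ω = 245.8 rad/s.  Crank-pin speed |V_A| = rω = 4.3006 m/s, perpendicular to OA.
Rod angle: sinφ = −(r/L) sinθ ⇒ φ = -6.897°; ω_rod = −rω cosθ/√(L²−r²sin²θ) = -43.906 rad/s.
V_P = V_A + ω_rod × AP, with AP = 0.0523 m along the rod.
Components: V_Px = −rω sinθ − a·ω_rod·sinφ = -2.6869 m/s;  V_Py = rω cosθ + a·ω_rod·cosφ = +1.2815 m/s.
|V_P| = √(V_Px² + V_Py²) = 2.9768 m/s.

2.98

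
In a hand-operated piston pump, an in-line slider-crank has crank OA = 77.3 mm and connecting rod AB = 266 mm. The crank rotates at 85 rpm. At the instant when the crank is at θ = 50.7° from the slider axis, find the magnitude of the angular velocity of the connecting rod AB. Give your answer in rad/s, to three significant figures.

1.68

ω = 8.901 rad/s (converted from 85 rpm).
The rod makes angle φ with the slider axis where L sinφ = r sinθ; differentiating, L cosφ·φ̇ = r ω cosθ.
L cosφ = √(L² − r² sin²θ) = 0.25919 m.
|ω_rod| = r ω |cosθ| / √(L² − r² sin²θ) = 0.0773·8.901·0.63338/0.25919 = 1.6814 rad/s.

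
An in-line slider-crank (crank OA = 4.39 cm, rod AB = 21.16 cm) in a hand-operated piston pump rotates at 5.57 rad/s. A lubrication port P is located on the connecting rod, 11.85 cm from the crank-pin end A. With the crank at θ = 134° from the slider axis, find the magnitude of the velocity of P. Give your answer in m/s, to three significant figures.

0.178

ω = 5.57 rad/s.  Crank-pin speed |V_A| = rω = 0.24452 m/s, perpendicular to OA.
Rod angle: sinφ = −(r/L) sinθ ⇒ φ = -8.583°; ω_rod = −rω cosθ/√(L²−r²sin²θ) = +0.81183 rad/s.
V_P = V_A + ω_rod × AP, with AP = 0.1185 m along the rod.
Components: V_Px = −rω sinθ − a·ω_rod·sinφ = -0.16154 m/s;  V_Py = rω cosθ + a·ω_rod·cosφ = -0.074735 m/s.
|V_P| = √(V_Px² + V_Py²) = 0.17799 m/s.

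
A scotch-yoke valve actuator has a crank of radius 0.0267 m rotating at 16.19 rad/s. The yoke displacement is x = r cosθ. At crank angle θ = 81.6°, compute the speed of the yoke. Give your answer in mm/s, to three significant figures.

428

ω = 16.19 rad/s
x = r cosθ ⇒ ẋ = −rω sinθ.
|v| = rω|sinθ| = 0.0267·16.19·|sin 81.6°| = 0.42764 m/s = 427.64 mm/s.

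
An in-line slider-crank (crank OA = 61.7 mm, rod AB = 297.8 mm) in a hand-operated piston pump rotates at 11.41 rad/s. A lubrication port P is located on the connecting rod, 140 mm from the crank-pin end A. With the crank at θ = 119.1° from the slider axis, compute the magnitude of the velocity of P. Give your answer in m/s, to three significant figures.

0.613

ω = 11.41 rad/s.  Crank-pin speed |V_A| = rω = 0.704 m/s, perpendicular to OA.
Rod angle: sinφ = −(r/L) sinθ ⇒ φ = -10.430°; ω_rod = −rω cosθ/√(L²−r²sin²θ) = +1.169 rad/s.
V_P = V_A + ω_rod × AP, with AP = 0.14 m along the rod.
Components: V_Px = −rω sinθ − a·ω_rod·sinφ = -0.5855 m/s;  V_Py = rω cosθ + a·ω_rod·cosφ = -0.18142 m/s.
|V_P| = √(V_Px² + V_Py²) = 0.61297 m/s.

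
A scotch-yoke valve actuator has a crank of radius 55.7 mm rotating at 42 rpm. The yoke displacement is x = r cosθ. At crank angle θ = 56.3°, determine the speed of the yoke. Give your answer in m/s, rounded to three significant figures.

0.204

ω = 4.398 rad/s (from 42 rpm).
x = r cosθ ⇒ ẋ = −rω sinθ.
|v| = rω|sinθ| = 0.0557·4.398·|sin 56.3°| = 0.20381 m/s.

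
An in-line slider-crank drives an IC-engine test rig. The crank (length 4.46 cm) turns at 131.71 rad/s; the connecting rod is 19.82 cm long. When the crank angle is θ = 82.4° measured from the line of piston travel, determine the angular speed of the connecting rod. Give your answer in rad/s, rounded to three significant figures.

4.02

ω = 131.7 rad/s
The rod makes angle φ with the slider axis where L sinφ = r sinθ; differentiating, L cosφ·φ̇ = r ω cosθ.
L cosφ = √(L² − r² sin²θ) = 0.19321 m.
|ω_rod| = r ω |cosθ| / √(L² − r² sin²θ) = 0.0446·131.7·0.13226/0.19321 = 4.0211 rad/s.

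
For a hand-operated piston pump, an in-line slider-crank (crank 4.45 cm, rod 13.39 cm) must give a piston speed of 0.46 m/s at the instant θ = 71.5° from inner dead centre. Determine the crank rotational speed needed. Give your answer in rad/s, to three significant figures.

9.81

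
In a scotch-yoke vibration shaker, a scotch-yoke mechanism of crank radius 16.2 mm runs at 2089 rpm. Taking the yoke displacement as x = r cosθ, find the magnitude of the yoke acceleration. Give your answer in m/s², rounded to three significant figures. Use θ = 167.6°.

ω = 218.8 rad/s (from 2089 rpm).
x = r cosθ ⇒ ẍ = −rω² cosθ (ω constant).
|a| = rω²|cosθ| = 0.0162·(218.8)²·|cos 167.6°| = 757.18 m/s².

757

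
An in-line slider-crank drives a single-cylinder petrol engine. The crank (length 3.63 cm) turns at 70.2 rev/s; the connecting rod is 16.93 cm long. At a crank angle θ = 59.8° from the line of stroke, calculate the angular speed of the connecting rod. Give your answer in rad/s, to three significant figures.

ω = 441.1 rad/s (converted from 70.2 rev/s).
The rod makes angle φ with the slider axis where L sinφ = r sinθ; differentiating, L cosφ·φ̇ = r ω cosθ.
L cosφ = √(L² − r² sin²θ) = 0.16637 m.
|ω_rod| = r ω |cosθ| / √(L² − r² sin²θ) = 0.0363·441.1·0.50302/0.16637 = 48.411 rad/s.

48.4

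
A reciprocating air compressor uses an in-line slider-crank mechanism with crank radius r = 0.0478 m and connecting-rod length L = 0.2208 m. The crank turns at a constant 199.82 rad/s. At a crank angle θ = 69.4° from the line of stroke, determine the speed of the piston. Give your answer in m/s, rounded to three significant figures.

9.64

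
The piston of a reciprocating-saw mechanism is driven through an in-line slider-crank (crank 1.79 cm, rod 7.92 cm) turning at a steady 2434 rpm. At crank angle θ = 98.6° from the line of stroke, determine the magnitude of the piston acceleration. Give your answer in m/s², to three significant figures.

ω = 2π·2434/60 = 254.9 rad/s
x(θ) = r cosθ + √(L² − r² sin²θ); with ω constant, a = ω²·d²x/dθ².
d²x/dθ² = −r cosθ − r²(cos2θ)/√u − r⁴ sin²2θ/(4u^{3/2}),  u = L² − r² sin²θ = 0.00595939 m².
Substituting r = 0.0179 m, L = 0.0792 m, θ = 98.6°: d²x/dθ² = +0.0066367 m.
a = ω²·d²x/dθ² = (254.9)²·(+0.0066367) = +431.17 m/s²;  |a| = 431.17 m/s².

431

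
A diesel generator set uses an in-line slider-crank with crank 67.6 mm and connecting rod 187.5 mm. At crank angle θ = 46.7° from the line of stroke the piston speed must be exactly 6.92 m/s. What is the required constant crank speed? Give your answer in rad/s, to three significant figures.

112

For an in-line slider-crank, |v_piston| = rω|sinθ|·[1 + r cosθ/√(L² − r² sin²θ)].
With r = 0.0676 m, L = 0.1875 m, θ = 46.7°: the bracketed kinematic factor |dx/dθ| = 0.061804 m.
ω = v/|dx/dθ| = 6.92/0.061804 = 111.97 rad/s.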